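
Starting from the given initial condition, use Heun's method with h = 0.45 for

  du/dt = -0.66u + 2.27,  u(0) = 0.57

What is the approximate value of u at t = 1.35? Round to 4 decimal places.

Heun: k1 = f(t_n, u_n); k2 = f(t_n + h, u_n + h·k1); u_{n+1} = u_n + (h/2)·(k1 + k2).
t=0.000000, u=0.570000:
  k1 = f(0.000000, 0.570000) = 1.893800
  k2 = f(0.450000, 1.422210) = 1.331341
  u ← 0.570000 + (0.45/2)·(1.893800 + 1.331341) = 1.295657
t=0.450000, u=1.295657:
  k1 = f(0.450000, 1.295657) = 1.414867
  k2 = f(0.900000, 1.932347) = 0.994651
  u ← 1.295657 + (0.45/2)·(1.414867 + 0.994651) = 1.837798
t=0.900000, u=1.837798:
  k1 = f(0.900000, 1.837798) = 1.057053
  k2 = f(1.350000, 2.313472) = 0.743108
  u ← 1.837798 + (0.45/2)·(1.057053 + 0.743108) = 2.242835
u(1.35) ≈ 2.2428

2.2428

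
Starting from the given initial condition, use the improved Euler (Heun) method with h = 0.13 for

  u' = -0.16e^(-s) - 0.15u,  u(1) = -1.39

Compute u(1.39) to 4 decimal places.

Heun: k1 = f(s_n, u_n); k2 = f(s_n + h, u_n + h·k1); u_{n+1} = u_n + (h/2)·(k1 + k2).
s=1.000000, u=-1.390000:
  k1 = f(1.000000, -1.390000) = 0.149639
  k2 = f(1.130000, -1.370547) = 0.153897
  u ← -1.390000 + (0.13/2)·(0.149639 + 0.153897) = -1.370270
s=1.130000, u=-1.370270:
  k1 = f(1.130000, -1.370270) = 0.153855
  k2 = f(1.260000, -1.350269) = 0.157156
  u ← -1.370270 + (0.13/2)·(0.153855 + 0.157156) = -1.350054
s=1.260000, u=-1.350054:
  k1 = f(1.260000, -1.350054) = 0.157124
  k2 = f(1.390000, -1.329628) = 0.159592
  u ← -1.350054 + (0.13/2)·(0.157124 + 0.159592) = -1.329468
u(1.39) ≈ -1.3295

-1.3295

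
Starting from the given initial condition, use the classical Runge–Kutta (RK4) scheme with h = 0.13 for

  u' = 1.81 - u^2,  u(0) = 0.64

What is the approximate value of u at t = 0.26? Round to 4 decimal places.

RK4: k1 = f(t_n, u_n); k2 = f(t_n + h/2, u_n + (h/2)·k1); k3 = f(t_n + h/2, u_n + (h/2)·k2); k4 = f(t_n + h, u_n + h·k3); u_{n+1} = u_n + (h/6)·(k1 + 2k2 + 2k3 + k4).
t=0.000000, u=0.640000:
  k1 = f(0.000000, 0.640000) = 1.400400
  k2 = f(0.065000, 0.731026) = 1.275601
  k3 = f(0.065000, 0.722914) = 1.287395
  k4 = f(0.130000, 0.807361) = 1.158168
  u ← 0.640000 + (0.13/6)·(k1 + 2k2 + 2k3 + k4) = 0.806499
t=0.130000, u=0.806499:
  k1 = f(0.130000, 0.806499) = 1.159560
  k2 = f(0.195000, 0.881870) = 1.032305
  k3 = f(0.195000, 0.873599) = 1.046825
  k4 = f(0.260000, 0.942586) = 0.921531
  u ← 0.806499 + (0.13/6)·(k1 + 2k2 + 2k3 + k4) = 0.941685
u(0.26) ≈ 0.9417

0.9417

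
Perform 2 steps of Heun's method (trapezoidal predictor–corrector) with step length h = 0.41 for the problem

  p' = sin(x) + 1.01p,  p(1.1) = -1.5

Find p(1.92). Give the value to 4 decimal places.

Heun: k1 = f(x_n, p_n); k2 = f(x_n + h, p_n + h·k1); p_{n+1} = p_n + (h/2)·(k1 + k2).
x=1.100000, p=-1.500000:
  k1 = f(1.100000, -1.500000) = -0.623793
  k2 = f(1.510000, -1.755755) = -0.775160
  p ← -1.500000 + (0.41/2)·(-0.623793 + (-0.775160)) = -1.786785
x=1.510000, p=-1.786785:
  k1 = f(1.510000, -1.786785) = -0.806501
  k2 = f(1.920000, -2.117451) = -1.198980
  p ← -1.786785 + (0.41/2)·(-0.806501 + (-1.198980)) = -2.197909
p(1.92) ≈ -2.1979

-2.1979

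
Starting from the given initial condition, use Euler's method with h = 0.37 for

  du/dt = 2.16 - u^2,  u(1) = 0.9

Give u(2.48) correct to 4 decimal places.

1.4697

Euler: u_{n+1} = u_n + h·f(t_n, u_n).
t=1.000000, u=0.900000: f=1.350000 → u ← 0.900000 + 0.37·1.350000 = 1.399500
t=1.370000, u=1.399500: f=0.201400 → u ← 1.399500 + 0.37·0.201400 = 1.474018
t=1.740000, u=1.474018: f=-0.012729 → u ← 1.474018 + 0.37·(-0.012729) = 1.469308
t=2.110000, u=1.469308: f=0.001133 → u ← 1.469308 + 0.37·0.001133 = 1.469728
u(2.48) ≈ 1.4697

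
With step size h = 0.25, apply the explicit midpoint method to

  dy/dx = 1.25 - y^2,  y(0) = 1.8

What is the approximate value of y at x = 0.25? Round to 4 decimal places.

Midpoint: k1 = f(x_n, y_n); k2 = f(x_n + h/2, y_n + (h/2)·k1); y_{n+1} = y_n + h·k2.
x=0.000000, y=1.800000:
  k1 = f(0.000000, 1.800000) = -1.990000
  k2 = f(0.125000, 1.551250) = -1.156377
  y ← 1.800000 + 0.25·(-1.156377) = 1.510906
y(0.25) ≈ 1.5109

1.5109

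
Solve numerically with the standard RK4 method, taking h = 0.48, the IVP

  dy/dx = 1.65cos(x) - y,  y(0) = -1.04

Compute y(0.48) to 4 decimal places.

-0.0419

RK4: k1 = f(x_n, y_n); k2 = f(x_n + h/2, y_n + (h/2)·k1); k3 = f(x_n + h/2, y_n + (h/2)·k2); k4 = f(x_n + h, y_n + h·k3); y_{n+1} = y_n + (h/6)·(k1 + 2k2 + 2k3 + k4).
x=0.000000, y=-1.040000:
  k1 = f(0.000000, -1.040000) = 2.690000
  k2 = f(0.240000, -0.394400) = 1.997108
  k3 = f(0.240000, -0.560694) = 2.163402
  k4 = f(0.480000, -0.001567) = 1.465109
  y ← -1.040000 + (0.48/6)·(k1 + 2k2 + 2k3 + k4) = -0.041910
y(0.48) ≈ -0.0419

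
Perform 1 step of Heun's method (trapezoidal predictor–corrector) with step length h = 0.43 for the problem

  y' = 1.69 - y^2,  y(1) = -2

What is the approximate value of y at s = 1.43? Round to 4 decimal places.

Heun: k1 = f(s_n, y_n); k2 = f(s_n + h, y_n + h·k1); y_{n+1} = y_n + (h/2)·(k1 + k2).
s=1.000000, y=-2.000000:
  k1 = f(1.000000, -2.000000) = -2.310000
  k2 = f(1.430000, -2.993300) = -7.269845
  y ← -2.000000 + (0.43/2)·(-2.310000 + (-7.269845)) = -4.059667
y(1.43) ≈ -4.0597

-4.0597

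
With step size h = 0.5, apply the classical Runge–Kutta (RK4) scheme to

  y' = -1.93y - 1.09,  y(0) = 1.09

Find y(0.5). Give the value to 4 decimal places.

RK4: k1 = f(s_n, y_n); k2 = f(s_n + h/2, y_n + (h/2)·k1); k3 = f(s_n + h/2, y_n + (h/2)·k2); k4 = f(s_n + h, y_n + h·k3); y_{n+1} = y_n + (h/6)·(k1 + 2k2 + 2k3 + k4).
s=0.000000, y=1.090000:
  k1 = f(0.000000, 1.090000) = -3.193700
  k2 = f(0.250000, 0.291575) = -1.652740
  k3 = f(0.250000, 0.676815) = -2.396253
  k4 = f(0.500000, -0.108127) = -0.881316
  y ← 1.090000 + (0.5/6)·(k1 + 2k2 + 2k3 + k4) = 0.075583
y(0.5) ≈ 0.0756

0.0756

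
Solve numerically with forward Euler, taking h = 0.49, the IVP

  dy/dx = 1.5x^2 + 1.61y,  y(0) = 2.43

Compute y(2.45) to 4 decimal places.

Euler: y_{n+1} = y_n + h·f(x_n, y_n).
x=0.000000, y=2.430000: f=3.912300 → y ← 2.430000 + 0.49·3.912300 = 4.347027
x=0.490000, y=4.347027: f=7.358863 → y ← 4.347027 + 0.49·7.358863 = 7.952870
x=0.980000, y=7.952870: f=14.244721 → y ← 7.952870 + 0.49·14.244721 = 14.932783
x=1.470000, y=14.932783: f=27.283131 → y ← 14.932783 + 0.49·27.283131 = 28.301518
x=1.960000, y=28.301518: f=51.327843 → y ← 28.301518 + 0.49·51.327843 = 53.452161
y(2.45) ≈ 53.4522

53.4522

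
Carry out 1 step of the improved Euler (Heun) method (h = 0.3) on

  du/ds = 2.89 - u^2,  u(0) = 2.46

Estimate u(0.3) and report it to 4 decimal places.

Heun: k1 = f(s_n, u_n); k2 = f(s_n + h, u_n + h·k1); u_{n+1} = u_n + (h/2)·(k1 + k2).
s=0.000000, u=2.460000:
  k1 = f(0.000000, 2.460000) = -3.161600
  k2 = f(0.300000, 1.511520) = 0.605307
  u ← 2.460000 + (0.3/2)·(-3.161600 + 0.605307) = 2.076556
u(0.3) ≈ 2.0766

2.0766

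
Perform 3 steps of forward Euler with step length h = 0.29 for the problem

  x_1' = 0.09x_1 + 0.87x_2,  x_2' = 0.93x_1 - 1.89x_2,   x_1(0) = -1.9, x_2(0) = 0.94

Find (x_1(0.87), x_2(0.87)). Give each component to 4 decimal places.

Euler on (x_1,x_2): x_1_{n+1} = x_1_n + h·x_1', x_2_{n+1} = x_2_n + h·x_2'.
0.000000: (-1.900000, 0.940000); f=(0.646800, -3.543600) → (-1.712428, -0.087644)
0.290000: (-1.712428, -0.087644); f=(-0.230369, -1.426911) → (-1.779235, -0.501448)
0.580000: (-1.779235, -0.501448); f=(-0.596391, -0.706951) → (-1.952188, -0.706464)
(x_1(0.87), x_2(0.87)) ≈ (-1.9522, -0.7065)

-1.9522, -0.7065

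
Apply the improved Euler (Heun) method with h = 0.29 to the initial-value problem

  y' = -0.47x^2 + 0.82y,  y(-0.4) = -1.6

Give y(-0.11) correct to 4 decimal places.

Heun: k1 = f(x_n, y_n); k2 = f(x_n + h, y_n + h·k1); y_{n+1} = y_n + (h/2)·(k1 + k2).
x=-0.400000, y=-1.600000:
  k1 = f(-0.400000, -1.600000) = -1.387200
  k2 = f(-0.110000, -2.002288) = -1.647563
  y ← -1.600000 + (0.29/2)·(-1.387200 + (-1.647563)) = -2.040041
y(-0.11) ≈ -2.0400

-2.0400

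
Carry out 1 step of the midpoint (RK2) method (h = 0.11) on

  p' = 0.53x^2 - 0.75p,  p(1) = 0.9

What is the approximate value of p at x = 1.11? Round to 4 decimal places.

0.8913

Midpoint: k1 = f(x_n, p_n); k2 = f(x_n + h/2, p_n + (h/2)·k1); p_{n+1} = p_n + h·k2.
x=1.000000, p=0.900000:
  k1 = f(1.000000, 0.900000) = -0.145000
  k2 = f(1.055000, 0.892025) = -0.079116
  p ← 0.900000 + 0.11·(-0.079116) = 0.891297
p(1.11) ≈ 0.8913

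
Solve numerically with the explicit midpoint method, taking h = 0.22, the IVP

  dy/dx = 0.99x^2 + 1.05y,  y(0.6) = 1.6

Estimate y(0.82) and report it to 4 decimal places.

2.1311

Midpoint: k1 = f(x_n, y_n); k2 = f(x_n + h/2, y_n + (h/2)·k1); y_{n+1} = y_n + h·k2.
x=0.600000, y=1.600000:
  k1 = f(0.600000, 1.600000) = 2.036400
  k2 = f(0.710000, 1.824004) = 2.414263
  y ← 1.600000 + 0.22·2.414263 = 2.131138
y(0.82) ≈ 2.1311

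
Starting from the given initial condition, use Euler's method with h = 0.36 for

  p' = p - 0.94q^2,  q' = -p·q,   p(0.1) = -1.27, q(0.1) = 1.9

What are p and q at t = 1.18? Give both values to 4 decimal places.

Euler on (p,q): p_{n+1} = p_n + h·p', q_{n+1} = q_n + h·q'.
0.100000: (-1.270000, 1.900000); f=(-4.663400, 2.413000) → (-2.948824, 2.768680)
0.460000: (-2.948824, 2.768680); f=(-10.154478, 8.164350) → (-6.604436, 5.707846)
0.820000: (-6.604436, 5.707846); f=(-37.229172, 37.697103) → (-20.006938, 19.278803)
(p(1.18), q(1.18)) ≈ (-20.0069, 19.2788)

-20.0069, 19.2788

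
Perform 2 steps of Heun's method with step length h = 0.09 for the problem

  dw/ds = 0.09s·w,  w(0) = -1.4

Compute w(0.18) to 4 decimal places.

Heun: k1 = f(s_n, w_n); k2 = f(s_n + h, w_n + h·k1); w_{n+1} = w_n + (h/2)·(k1 + k2).
s=0.000000, w=-1.400000:
  k1 = f(0.000000, -1.400000) = 0.000000
  k2 = f(0.090000, -1.400000) = -0.011340
  w ← -1.400000 + (0.09/2)·(0.000000 + (-0.011340)) = -1.400510
s=0.090000, w=-1.400510:
  k1 = f(0.090000, -1.400510) = -0.011344
  k2 = f(0.180000, -1.401531) = -0.022705
  w ← -1.400510 + (0.09/2)·(-0.011344 + (-0.022705)) = -1.402043
w(0.18) ≈ -1.4020

-1.4020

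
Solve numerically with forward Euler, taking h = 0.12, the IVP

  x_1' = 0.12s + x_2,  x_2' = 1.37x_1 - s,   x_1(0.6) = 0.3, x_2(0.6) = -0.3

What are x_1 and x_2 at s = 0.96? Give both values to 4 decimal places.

0.2127, -0.4249

Euler on (x_1,x_2): x_1_{n+1} = x_1_n + h·x_1', x_2_{n+1} = x_2_n + h·x_2'.
0.600000: (0.300000, -0.300000); f=(-0.228000, -0.189000) → (0.272640, -0.322680)
0.720000: (0.272640, -0.322680); f=(-0.236280, -0.346483) → (0.244286, -0.364258)
0.840000: (0.244286, -0.364258); f=(-0.263458, -0.505328) → (0.212671, -0.424897)
(x_1(0.96), x_2(0.96)) ≈ (0.2127, -0.4249)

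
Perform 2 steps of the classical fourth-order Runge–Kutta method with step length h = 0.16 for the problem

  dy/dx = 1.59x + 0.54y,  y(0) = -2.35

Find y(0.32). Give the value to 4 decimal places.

-2.7070

RK4: k1 = f(x_n, y_n); k2 = f(x_n + h/2, y_n + (h/2)·k1); k3 = f(x_n + h/2, y_n + (h/2)·k2); k4 = f(x_n + h, y_n + h·k3); y_{n+1} = y_n + (h/6)·(k1 + 2k2 + 2k3 + k4).
x=0.000000, y=-2.350000:
  k1 = f(0.000000, -2.350000) = -1.269000
  k2 = f(0.080000, -2.451520) = -1.196621
  k3 = f(0.080000, -2.445730) = -1.193494
  k4 = f(0.160000, -2.540959) = -1.117718
  y ← -2.350000 + (0.16/6)·(k1 + 2k2 + 2k3 + k4) = -2.541119
x=0.160000, y=-2.541119:
  k1 = f(0.160000, -2.541119) = -1.117804
  k2 = f(0.240000, -2.630543) = -1.038893
  k3 = f(0.240000, -2.624230) = -1.035484
  k4 = f(0.320000, -2.706796) = -0.952870
  y ← -2.541119 + (0.16/6)·(k1 + 2k2 + 2k3 + k4) = -2.706970
y(0.32) ≈ -2.7070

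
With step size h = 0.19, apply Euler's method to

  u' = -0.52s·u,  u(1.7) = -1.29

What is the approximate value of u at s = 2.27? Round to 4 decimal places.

Euler: u_{n+1} = u_n + h·f(s_n, u_n).
s=1.700000, u=-1.290000: f=1.140360 → u ← -1.290000 + 0.19·1.140360 = -1.073332
s=1.890000, u=-1.073332: f=1.054870 → u ← -1.073332 + 0.19·1.054870 = -0.872906
s=2.080000, u=-0.872906: f=0.944135 → u ← -0.872906 + 0.19·0.944135 = -0.693521
u(2.27) ≈ -0.6935

-0.6935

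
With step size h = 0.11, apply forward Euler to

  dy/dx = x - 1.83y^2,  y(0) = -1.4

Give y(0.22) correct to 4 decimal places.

-2.4307

Euler: y_{n+1} = y_n + h·f(x_n, y_n).
x=0.000000, y=-1.400000: f=-3.586800 → y ← -1.400000 + 0.11·(-3.586800) = -1.794548
x=0.110000, y=-1.794548: f=-5.783337 → y ← -1.794548 + 0.11·(-5.783337) = -2.430715
y(0.22) ≈ -2.4307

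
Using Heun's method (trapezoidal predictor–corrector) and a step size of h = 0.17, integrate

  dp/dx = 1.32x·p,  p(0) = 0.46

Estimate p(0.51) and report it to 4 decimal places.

0.5458

Heun: k1 = f(x_n, p_n); k2 = f(x_n + h, p_n + h·k1); p_{n+1} = p_n + (h/2)·(k1 + k2).
x=0.000000, p=0.460000:
  k1 = f(0.000000, 0.460000) = 0.000000
  k2 = f(0.170000, 0.460000) = 0.103224
  p ← 0.460000 + (0.17/2)·(0.000000 + 0.103224) = 0.468774
x=0.170000, p=0.468774:
  k1 = f(0.170000, 0.468774) = 0.105193
  k2 = f(0.340000, 0.486657) = 0.218412
  p ← 0.468774 + (0.17/2)·(0.105193 + 0.218412) = 0.496280
x=0.340000, p=0.496280:
  k1 = f(0.340000, 0.496280) = 0.222731
  k2 = f(0.510000, 0.534145) = 0.359586
  p ← 0.496280 + (0.17/2)·(0.222731 + 0.359586) = 0.545777
p(0.51) ≈ 0.5458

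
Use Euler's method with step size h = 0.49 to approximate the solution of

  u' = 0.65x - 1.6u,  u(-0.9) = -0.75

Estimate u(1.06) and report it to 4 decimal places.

0.1764

Euler: u_{n+1} = u_n + h·f(x_n, u_n).
x=-0.900000, u=-0.750000: f=0.615000 → u ← -0.750000 + 0.49·0.615000 = -0.448650
x=-0.410000, u=-0.448650: f=0.451340 → u ← -0.448650 + 0.49·0.451340 = -0.227493
x=0.080000, u=-0.227493: f=0.415989 → u ← -0.227493 + 0.49·0.415989 = -0.023659
x=0.570000, u=-0.023659: f=0.408354 → u ← -0.023659 + 0.49·0.408354 = 0.176435
u(1.06) ≈ 0.1764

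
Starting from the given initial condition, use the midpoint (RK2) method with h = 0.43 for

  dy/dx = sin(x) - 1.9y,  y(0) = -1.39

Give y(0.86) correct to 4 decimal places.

-0.1385

Midpoint: k1 = f(x_n, y_n); k2 = f(x_n + h/2, y_n + (h/2)·k1); y_{n+1} = y_n + h·k2.
x=0.000000, y=-1.390000:
  k1 = f(0.000000, -1.390000) = 2.641000
  k2 = f(0.215000, -0.822185) = 1.775499
  y ← -1.390000 + 0.43·1.775499 = -0.626535
x=0.430000, y=-0.626535:
  k1 = f(0.430000, -0.626535) = 1.607288
  k2 = f(0.645000, -0.280969) = 1.135039
  y ← -0.626535 + 0.43·1.135039 = -0.138469
y(0.86) ≈ -0.1385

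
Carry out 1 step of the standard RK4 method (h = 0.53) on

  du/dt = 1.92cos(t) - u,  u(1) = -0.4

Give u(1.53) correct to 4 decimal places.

-0.0188

RK4: k1 = f(t_n, u_n); k2 = f(t_n + h/2, u_n + (h/2)·k1); k3 = f(t_n + h/2, u_n + (h/2)·k2); k4 = f(t_n + h, u_n + h·k3); u_{n+1} = u_n + (h/6)·(k1 + 2k2 + 2k3 + k4).
t=1.000000, u=-0.400000:
  k1 = f(1.000000, -0.400000) = 1.437380
  k2 = f(1.265000, -0.019094) = 0.597115
  k3 = f(1.265000, -0.241764) = 0.819786
  k4 = f(1.530000, 0.034486) = 0.043821
  u ← -0.400000 + (0.53/6)·(k1 + 2k2 + 2k3 + k4) = -0.018841
u(1.53) ≈ -0.0188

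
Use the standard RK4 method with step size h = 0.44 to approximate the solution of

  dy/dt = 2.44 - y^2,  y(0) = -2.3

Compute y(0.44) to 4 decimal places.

-8.5006

RK4: k1 = f(t_n, y_n); k2 = f(t_n + h/2, y_n + (h/2)·k1); k3 = f(t_n + h/2, y_n + (h/2)·k2); k4 = f(t_n + h, y_n + h·k3); y_{n+1} = y_n + (h/6)·(k1 + 2k2 + 2k3 + k4).
t=0.000000, y=-2.300000:
  k1 = f(0.000000, -2.300000) = -2.850000
  k2 = f(0.220000, -2.927000) = -6.127329
  k3 = f(0.220000, -3.648012) = -10.867994
  k4 = f(0.440000, -7.081918) = -47.713556
  y ← -2.300000 + (0.44/6)·(k1 + 2k2 + 2k3 + k4) = -8.500641
y(0.44) ≈ -8.5006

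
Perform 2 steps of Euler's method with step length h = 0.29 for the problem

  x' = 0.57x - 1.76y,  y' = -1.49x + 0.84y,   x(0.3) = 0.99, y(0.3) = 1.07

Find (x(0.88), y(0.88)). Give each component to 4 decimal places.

0.2471, 0.8603

Euler on (x,y): x_{n+1} = x_n + h·x', y_{n+1} = y_n + h·y'.
0.300000: (0.990000, 1.070000); f=(-1.318900, -0.576300) → (0.607519, 0.902873)
0.590000: (0.607519, 0.902873); f=(-1.242771, -0.146790) → (0.247116, 0.860304)
(x(0.88), y(0.88)) ≈ (0.2471, 0.8603)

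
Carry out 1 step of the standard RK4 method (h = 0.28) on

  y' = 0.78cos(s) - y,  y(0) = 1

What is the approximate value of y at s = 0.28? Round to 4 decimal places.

RK4: k1 = f(s_n, y_n); k2 = f(s_n + h/2, y_n + (h/2)·k1); k3 = f(s_n + h/2, y_n + (h/2)·k2); k4 = f(s_n + h, y_n + h·k3); y_{n+1} = y_n + (h/6)·(k1 + 2k2 + 2k3 + k4).
s=0.000000, y=1.000000:
  k1 = f(0.000000, 1.000000) = -0.220000
  k2 = f(0.140000, 0.969200) = -0.196832
  k3 = f(0.140000, 0.972444) = -0.200075
  k4 = f(0.280000, 0.943979) = -0.194356
  y ← 1.000000 + (0.28/6)·(k1 + 2k2 + 2k3 + k4) = 0.943619
y(0.28) ≈ 0.9436

0.9436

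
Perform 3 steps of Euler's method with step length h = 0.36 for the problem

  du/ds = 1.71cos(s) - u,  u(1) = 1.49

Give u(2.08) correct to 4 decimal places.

Euler: u_{n+1} = u_n + h·f(s_n, u_n).
s=1.000000, u=1.490000: f=-0.566083 → u ← 1.490000 + 0.36·(-0.566083) = 1.286210
s=1.360000, u=1.286210: f=-0.928412 → u ← 1.286210 + 0.36·(-0.928412) = 0.951982
s=1.720000, u=0.951982: f=-1.206174 → u ← 0.951982 + 0.36·(-1.206174) = 0.517759
u(2.08) ≈ 0.5178

0.5178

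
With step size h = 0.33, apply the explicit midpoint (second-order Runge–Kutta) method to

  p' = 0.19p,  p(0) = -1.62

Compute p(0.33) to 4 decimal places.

-1.7248

Midpoint: k1 = f(t_n, p_n); k2 = f(t_n + h/2, p_n + (h/2)·k1); p_{n+1} = p_n + h·k2.
t=0.000000, p=-1.620000:
  k1 = f(0.000000, -1.620000) = -0.307800
  k2 = f(0.165000, -1.670787) = -0.317450
  p ← -1.620000 + 0.33·(-0.317450) = -1.724758
p(0.33) ≈ -1.7248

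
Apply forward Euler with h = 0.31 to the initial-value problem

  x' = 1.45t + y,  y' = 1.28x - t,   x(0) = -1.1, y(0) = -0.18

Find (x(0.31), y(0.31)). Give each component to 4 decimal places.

-1.1558, -0.6165

Euler on (x,y): x_{n+1} = x_n + h·x', y_{n+1} = y_n + h·y'.
0.000000: (-1.100000, -0.180000); f=(-0.180000, -1.408000) → (-1.155800, -0.616480)
(x(0.31), y(0.31)) ≈ (-1.1558, -0.6165)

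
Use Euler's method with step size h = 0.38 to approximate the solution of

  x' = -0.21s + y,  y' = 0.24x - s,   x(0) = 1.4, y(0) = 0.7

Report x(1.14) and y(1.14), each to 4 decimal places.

Euler on (x,y): x_{n+1} = x_n + h·x', y_{n+1} = y_n + h·y'.
0.000000: (1.400000, 0.700000); f=(0.700000, 0.336000) → (1.666000, 0.827680)
0.380000: (1.666000, 0.827680); f=(0.747880, 0.019840) → (1.950194, 0.835219)
0.760000: (1.950194, 0.835219); f=(0.675619, -0.291953) → (2.206930, 0.724277)
(x(1.14), y(1.14)) ≈ (2.2069, 0.7243)

2.2069, 0.7243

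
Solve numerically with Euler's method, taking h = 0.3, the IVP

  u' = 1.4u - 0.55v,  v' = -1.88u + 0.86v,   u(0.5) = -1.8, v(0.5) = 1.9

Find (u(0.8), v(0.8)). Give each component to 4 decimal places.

Euler on (u,v): u_{n+1} = u_n + h·u', v_{n+1} = v_n + h·v'.
0.500000: (-1.800000, 1.900000); f=(-3.565000, 5.018000) → (-2.869500, 3.405400)
(u(0.8), v(0.8)) ≈ (-2.8695, 3.4054)

-2.8695, 3.4054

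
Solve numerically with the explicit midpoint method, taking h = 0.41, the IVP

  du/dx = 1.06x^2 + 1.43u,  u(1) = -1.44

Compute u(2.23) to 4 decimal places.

-0.8392

Midpoint: k1 = f(x_n, u_n); k2 = f(x_n + h/2, u_n + (h/2)·k1); u_{n+1} = u_n + h·k2.
x=1.000000, u=-1.440000:
  k1 = f(1.000000, -1.440000) = -0.999200
  k2 = f(1.205000, -1.644836) = -0.812969
  u ← -1.440000 + 0.41·(-0.812969) = -1.773317
x=1.410000, u=-1.773317:
  k1 = f(1.410000, -1.773317) = -0.428458
  k2 = f(1.615000, -1.861151) = 0.103272
  u ← -1.773317 + 0.41·0.103272 = -1.730976
x=1.820000, u=-1.730976:
  k1 = f(1.820000, -1.730976) = 1.035849
  k2 = f(2.025000, -1.518627) = 2.175027
  u ← -1.730976 + 0.41·2.175027 = -0.839215
u(2.23) ≈ -0.8392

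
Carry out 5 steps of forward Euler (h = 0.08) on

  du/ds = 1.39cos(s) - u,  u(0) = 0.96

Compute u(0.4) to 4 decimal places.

1.0965

Euler: u_{n+1} = u_n + h·f(s_n, u_n).
s=0.000000, u=0.960000: f=0.430000 → u ← 0.960000 + 0.08·0.430000 = 0.994400
s=0.080000, u=0.994400: f=0.391154 → u ← 0.994400 + 0.08·0.391154 = 1.025692
s=0.160000, u=1.025692: f=0.346554 → u ← 1.025692 + 0.08·0.346554 = 1.053417
s=0.240000, u=1.053417: f=0.296743 → u ← 1.053417 + 0.08·0.296743 = 1.077156
s=0.320000, u=1.077156: f=0.242281 → u ← 1.077156 + 0.08·0.242281 = 1.096539
u(0.4) ≈ 1.0965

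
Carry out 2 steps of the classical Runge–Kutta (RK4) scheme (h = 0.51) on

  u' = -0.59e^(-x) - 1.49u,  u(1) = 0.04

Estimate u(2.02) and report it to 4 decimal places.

-0.0537

RK4: k1 = f(x_n, u_n); k2 = f(x_n + h/2, u_n + (h/2)·k1); k3 = f(x_n + h/2, u_n + (h/2)·k2); k4 = f(x_n + h, u_n + h·k3); u_{n+1} = u_n + (h/6)·(k1 + 2k2 + 2k3 + k4).
x=1.000000, u=0.040000:
  k1 = f(1.000000, 0.040000) = -0.276649
  k2 = f(1.255000, -0.030545) = -0.122682
  k3 = f(1.255000, 0.008716) = -0.181182
  k4 = f(1.510000, -0.052403) = -0.052257
  u ← 0.040000 + (0.51/6)·(k1 + 2k2 + 2k3 + k4) = -0.039614
x=1.510000, u=-0.039614:
  k1 = f(1.510000, -0.039614) = -0.071312
  k2 = f(1.765000, -0.057798) = -0.014881
  k3 = f(1.765000, -0.043408) = -0.036322
  k4 = f(2.020000, -0.058138) = 0.008359
  u ← -0.039614 + (0.51/6)·(k1 + 2k2 + 2k3 + k4) = -0.053669
u(2.02) ≈ -0.0537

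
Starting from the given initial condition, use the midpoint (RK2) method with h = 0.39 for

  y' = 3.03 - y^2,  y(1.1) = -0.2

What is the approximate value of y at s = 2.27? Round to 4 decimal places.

Midpoint: k1 = f(s_n, y_n); k2 = f(s_n + h/2, y_n + (h/2)·k1); y_{n+1} = y_n + h·k2.
s=1.100000, y=-0.200000:
  k1 = f(1.100000, -0.200000) = 2.990000
  k2 = f(1.295000, 0.383050) = 2.883273
  y ← -0.200000 + 0.39·2.883273 = 0.924476
s=1.490000, y=0.924476:
  k1 = f(1.490000, 0.924476) = 2.175343
  k2 = f(1.685000, 1.348668) = 1.211094
  y ← 0.924476 + 0.39·1.211094 = 1.396803
s=1.880000, y=1.396803:
  k1 = f(1.880000, 1.396803) = 1.078942
  k2 = f(2.075000, 1.607197) = 0.446919
  y ← 1.396803 + 0.39·0.446919 = 1.571101
y(2.27) ≈ 1.5711

1.5711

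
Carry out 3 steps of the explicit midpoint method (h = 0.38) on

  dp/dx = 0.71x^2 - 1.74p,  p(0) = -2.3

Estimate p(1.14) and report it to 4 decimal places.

-0.1616

Midpoint: k1 = f(x_n, p_n); k2 = f(x_n + h/2, p_n + (h/2)·k1); p_{n+1} = p_n + h·k2.
x=0.000000, p=-2.300000:
  k1 = f(0.000000, -2.300000) = 4.002000
  k2 = f(0.190000, -1.539620) = 2.704570
  p ← -2.300000 + 0.38·2.704570 = -1.272263
x=0.380000, p=-1.272263:
  k1 = f(0.380000, -1.272263) = 2.316262
  k2 = f(0.570000, -0.832174) = 1.678661
  p ← -1.272263 + 0.38·1.678661 = -0.634372
x=0.760000, p=-0.634372:
  k1 = f(0.760000, -0.634372) = 1.513904
  k2 = f(0.950000, -0.346731) = 1.244086
  p ← -0.634372 + 0.38·1.244086 = -0.161620
p(1.14) ≈ -0.1616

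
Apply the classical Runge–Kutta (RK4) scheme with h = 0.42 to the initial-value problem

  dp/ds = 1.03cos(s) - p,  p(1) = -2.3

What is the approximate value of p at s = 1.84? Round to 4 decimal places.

-0.9412

RK4: k1 = f(s_n, p_n); k2 = f(s_n + h/2, p_n + (h/2)·k1); k3 = f(s_n + h/2, p_n + (h/2)·k2); k4 = f(s_n + h, p_n + h·k3); p_{n+1} = p_n + (h/6)·(k1 + 2k2 + 2k3 + k4).
s=1.000000, p=-2.300000:
  k1 = f(1.000000, -2.300000) = 2.856511
  k2 = f(1.210000, -1.700133) = 2.063743
  k3 = f(1.210000, -1.866614) = 2.230224
  k4 = f(1.420000, -1.363306) = 1.518038
  p ← -2.300000 + (0.42/6)·(k1 + 2k2 + 2k3 + k4) = -1.392626
s=1.420000, p=-1.392626:
  k1 = f(1.420000, -1.392626) = 1.547358
  k2 = f(1.630000, -1.067681) = 1.006737
  k3 = f(1.630000, -1.181211) = 1.120267
  k4 = f(1.840000, -0.922114) = 0.648171
  p ← -1.392626 + (0.42/6)·(k1 + 2k2 + 2k3 + k4) = -0.941159
p(1.84) ≈ -0.9412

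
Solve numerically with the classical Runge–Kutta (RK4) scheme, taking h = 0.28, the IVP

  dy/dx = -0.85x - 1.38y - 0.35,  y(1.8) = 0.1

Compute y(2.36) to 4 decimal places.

RK4: k1 = f(x_n, y_n); k2 = f(x_n + h/2, y_n + (h/2)·k1); k3 = f(x_n + h/2, y_n + (h/2)·k2); k4 = f(x_n + h, y_n + h·k3); y_{n+1} = y_n + (h/6)·(k1 + 2k2 + 2k3 + k4).
x=1.800000, y=0.100000:
  k1 = f(1.800000, 0.100000) = -2.018000
  k2 = f(1.940000, -0.182520) = -1.747122
  k3 = f(1.940000, -0.144597) = -1.799456
  k4 = f(2.080000, -0.403848) = -1.560690
  y ← 0.100000 + (0.28/6)·(k1 + 2k2 + 2k3 + k4) = -0.398020
x=2.080000, y=-0.398020:
  k1 = f(2.080000, -0.398020) = -1.568733
  k2 = f(2.220000, -0.617642) = -1.384654
  k3 = f(2.220000, -0.591871) = -1.420218
  k4 = f(2.360000, -0.795681) = -1.257961
  y ← -0.398020 + (0.28/6)·(k1 + 2k2 + 2k3 + k4) = -0.791720
y(2.36) ≈ -0.7917

-0.7917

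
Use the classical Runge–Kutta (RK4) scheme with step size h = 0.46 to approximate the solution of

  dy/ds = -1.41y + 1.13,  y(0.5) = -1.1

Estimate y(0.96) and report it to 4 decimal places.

RK4: k1 = f(s_n, y_n); k2 = f(s_n + h/2, y_n + (h/2)·k1); k3 = f(s_n + h/2, y_n + (h/2)·k2); k4 = f(s_n + h, y_n + h·k3); y_{n+1} = y_n + (h/6)·(k1 + 2k2 + 2k3 + k4).
s=0.500000, y=-1.100000:
  k1 = f(0.500000, -1.100000) = 2.681000
  k2 = f(0.730000, -0.483370) = 1.811552
  k3 = f(0.730000, -0.683343) = 2.093514
  k4 = f(0.960000, -0.136984) = 1.323147
  y ← -1.100000 + (0.46/6)·(k1 + 2k2 + 2k3 + k4) = -0.194239
y(0.96) ≈ -0.1942

-0.1942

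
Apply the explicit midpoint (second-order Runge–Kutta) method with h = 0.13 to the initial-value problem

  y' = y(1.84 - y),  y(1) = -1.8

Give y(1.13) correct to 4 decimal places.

Midpoint: k1 = f(t_n, y_n); k2 = f(t_n + h/2, y_n + (h/2)·k1); y_{n+1} = y_n + h·k2.
t=1.000000, y=-1.800000:
  k1 = f(1.000000, -1.800000) = -6.552000
  k2 = f(1.065000, -2.225880) = -9.050161
  y ← -1.800000 + 0.13·(-9.050161) = -2.976521
y(1.13) ≈ -2.9765

-2.9765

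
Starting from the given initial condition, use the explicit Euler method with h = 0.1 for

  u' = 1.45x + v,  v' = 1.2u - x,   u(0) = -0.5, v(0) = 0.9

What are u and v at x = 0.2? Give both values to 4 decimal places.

-0.3115, 0.7808

Euler on (u,v): u_{n+1} = u_n + h·u', v_{n+1} = v_n + h·v'.
0.000000: (-0.500000, 0.900000); f=(0.900000, -0.600000) → (-0.410000, 0.840000)
0.100000: (-0.410000, 0.840000); f=(0.985000, -0.592000) → (-0.311500, 0.780800)
(u(0.2), v(0.2)) ≈ (-0.3115, 0.7808)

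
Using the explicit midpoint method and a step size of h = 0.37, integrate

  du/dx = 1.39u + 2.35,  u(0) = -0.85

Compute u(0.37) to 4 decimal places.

-0.3065

Midpoint: k1 = f(x_n, u_n); k2 = f(x_n + h/2, u_n + (h/2)·k1); u_{n+1} = u_n + h·k2.
x=0.000000, u=-0.850000:
  k1 = f(0.000000, -0.850000) = 1.168500
  k2 = f(0.185000, -0.633827) = 1.468980
  u ← -0.850000 + 0.37·1.468980 = -0.306477
u(0.37) ≈ -0.3065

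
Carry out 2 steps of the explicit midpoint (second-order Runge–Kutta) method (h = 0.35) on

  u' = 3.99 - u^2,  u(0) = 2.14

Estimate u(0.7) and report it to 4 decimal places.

Midpoint: k1 = f(x_n, u_n); k2 = f(x_n + h/2, u_n + (h/2)·k1); u_{n+1} = u_n + h·k2.
x=0.000000, u=2.140000:
  k1 = f(0.000000, 2.140000) = -0.589600
  k2 = f(0.175000, 2.036820) = -0.158636
  u ← 2.140000 + 0.35·(-0.158636) = 2.084478
x=0.350000, u=2.084478:
  k1 = f(0.350000, 2.084478) = -0.355046
  k2 = f(0.525000, 2.022344) = -0.099877
  u ← 2.084478 + 0.35·(-0.099877) = 2.049521
u(0.7) ≈ 2.0495

2.0495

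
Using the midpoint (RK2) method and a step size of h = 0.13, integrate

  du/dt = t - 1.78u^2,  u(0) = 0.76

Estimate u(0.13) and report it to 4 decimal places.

Midpoint: k1 = f(t_n, u_n); k2 = f(t_n + h/2, u_n + (h/2)·k1); u_{n+1} = u_n + h·k2.
t=0.000000, u=0.760000:
  k1 = f(0.000000, 0.760000) = -1.028128
  k2 = f(0.065000, 0.693172) = -0.790267
  u ← 0.760000 + 0.13·(-0.790267) = 0.657265
u(0.13) ≈ 0.6573

0.6573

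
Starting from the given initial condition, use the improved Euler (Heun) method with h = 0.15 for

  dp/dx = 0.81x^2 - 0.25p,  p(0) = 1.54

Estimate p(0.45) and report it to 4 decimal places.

Heun: k1 = f(x_n, p_n); k2 = f(x_n + h, p_n + h·k1); p_{n+1} = p_n + (h/2)·(k1 + k2).
x=0.000000, p=1.540000:
  k1 = f(0.000000, 1.540000) = -0.385000
  k2 = f(0.150000, 1.482250) = -0.352338
  p ← 1.540000 + (0.15/2)·(-0.385000 + (-0.352338)) = 1.484700
x=0.150000, p=1.484700:
  k1 = f(0.150000, 1.484700) = -0.352950
  k2 = f(0.300000, 1.431757) = -0.285039
  p ← 1.484700 + (0.15/2)·(-0.352950 + (-0.285039)) = 1.436850
x=0.300000, p=1.436850:
  k1 = f(0.300000, 1.436850) = -0.286313
  k2 = f(0.450000, 1.393904) = -0.184451
  p ← 1.436850 + (0.15/2)·(-0.286313 + (-0.184451)) = 1.401543
p(0.45) ≈ 1.4015

1.4015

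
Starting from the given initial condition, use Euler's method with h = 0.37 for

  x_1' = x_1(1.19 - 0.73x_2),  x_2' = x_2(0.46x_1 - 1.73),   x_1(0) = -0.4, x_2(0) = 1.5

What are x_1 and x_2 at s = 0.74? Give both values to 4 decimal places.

-0.5474, 0.1267

Euler on (x_1,x_2): x_1_{n+1} = x_1_n + h·x_1', x_2_{n+1} = x_2_n + h·x_2'.
0.000000: (-0.400000, 1.500000); f=(-0.038000, -2.871000) → (-0.414060, 0.437730)
0.370000: (-0.414060, 0.437730); f=(-0.360421, -0.840646) → (-0.547416, 0.126691)
(x_1(0.74), x_2(0.74)) ≈ (-0.5474, 0.1267)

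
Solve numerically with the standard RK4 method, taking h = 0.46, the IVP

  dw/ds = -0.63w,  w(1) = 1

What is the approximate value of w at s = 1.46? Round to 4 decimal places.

0.7484

RK4: k1 = f(s_n, w_n); k2 = f(s_n + h/2, w_n + (h/2)·k1); k3 = f(s_n + h/2, w_n + (h/2)·k2); k4 = f(s_n + h, w_n + h·k3); w_{n+1} = w_n + (h/6)·(k1 + 2k2 + 2k3 + k4).
s=1.000000, w=1.000000:
  k1 = f(1.000000, 1.000000) = -0.630000
  k2 = f(1.230000, 0.855100) = -0.538713
  k3 = f(1.230000, 0.876096) = -0.551940
  k4 = f(1.460000, 0.746107) = -0.470048
  w ← 1.000000 + (0.46/6)·(k1 + 2k2 + 2k3 + k4) = 0.748429
w(1.46) ≈ 0.7484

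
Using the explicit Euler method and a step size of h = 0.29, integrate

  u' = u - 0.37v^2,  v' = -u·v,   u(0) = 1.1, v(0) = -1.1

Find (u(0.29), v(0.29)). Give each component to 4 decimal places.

Euler on (u,v): u_{n+1} = u_n + h·u', v_{n+1} = v_n + h·v'.
0.000000: (1.100000, -1.100000); f=(0.652300, 1.210000) → (1.289167, -0.749100)
(u(0.29), v(0.29)) ≈ (1.2892, -0.7491)

1.2892, -0.7491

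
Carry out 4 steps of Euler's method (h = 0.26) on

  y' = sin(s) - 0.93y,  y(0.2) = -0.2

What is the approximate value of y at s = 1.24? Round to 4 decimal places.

Euler: y_{n+1} = y_n + h·f(s_n, y_n).
s=0.200000, y=-0.200000: f=0.384669 → y ← -0.200000 + 0.26·0.384669 = -0.099986
s=0.460000, y=-0.099986: f=0.536935 → y ← -0.099986 + 0.26·0.536935 = 0.039617
s=0.720000, y=0.039617: f=0.622541 → y ← 0.039617 + 0.26·0.622541 = 0.201478
s=0.980000, y=0.201478: f=0.643123 → y ← 0.201478 + 0.26·0.643123 = 0.368690
y(1.24) ≈ 0.3687

0.3687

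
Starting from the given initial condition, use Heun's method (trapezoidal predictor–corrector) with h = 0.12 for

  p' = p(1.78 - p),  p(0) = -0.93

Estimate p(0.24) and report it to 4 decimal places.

Heun: k1 = f(x_n, p_n); k2 = f(x_n + h, p_n + h·k1); p_{n+1} = p_n + (h/2)·(k1 + k2).
x=0.000000, p=-0.930000:
  k1 = f(0.000000, -0.930000) = -2.520300
  k2 = f(0.120000, -1.232436) = -3.712635
  p ← -0.930000 + (0.12/2)·(-2.520300 + (-3.712635)) = -1.303976
x=0.120000, p=-1.303976:
  k1 = f(0.120000, -1.303976) = -4.021431
  k2 = f(0.240000, -1.786548) = -6.371808
  p ← -1.303976 + (0.12/2)·(-4.021431 + (-6.371808)) = -1.927570
p(0.24) ≈ -1.9276

-1.9276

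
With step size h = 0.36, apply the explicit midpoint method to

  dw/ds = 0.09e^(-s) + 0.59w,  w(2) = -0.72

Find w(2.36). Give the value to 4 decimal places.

Midpoint: k1 = f(s_n, w_n); k2 = f(s_n + h/2, w_n + (h/2)·k1); w_{n+1} = w_n + h·k2.
s=2.000000, w=-0.720000:
  k1 = f(2.000000, -0.720000) = -0.412620
  k2 = f(2.180000, -0.794272) = -0.458446
  w ← -0.720000 + 0.36·(-0.458446) = -0.885041
w(2.36) ≈ -0.8850

-0.8850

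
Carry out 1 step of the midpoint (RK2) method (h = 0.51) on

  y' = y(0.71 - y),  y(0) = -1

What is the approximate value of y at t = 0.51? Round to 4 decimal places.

Midpoint: k1 = f(t_n, y_n); k2 = f(t_n + h/2, y_n + (h/2)·k1); y_{n+1} = y_n + h·k2.
t=0.000000, y=-1.000000:
  k1 = f(0.000000, -1.000000) = -1.710000
  k2 = f(0.255000, -1.436050) = -3.081835
  y ← -1.000000 + 0.51·(-3.081835) = -2.571736
y(0.51) ≈ -2.5717

-2.5717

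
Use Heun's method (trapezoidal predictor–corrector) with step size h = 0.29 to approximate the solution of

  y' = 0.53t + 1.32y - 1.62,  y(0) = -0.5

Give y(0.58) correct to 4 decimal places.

Heun: k1 = f(t_n, y_n); k2 = f(t_n + h, y_n + h·k1); y_{n+1} = y_n + (h/2)·(k1 + k2).
t=0.000000, y=-0.500000:
  k1 = f(0.000000, -0.500000) = -2.280000
  k2 = f(0.290000, -1.161200) = -2.999084
  y ← -0.500000 + (0.29/2)·(-2.280000 + (-2.999084)) = -1.265467
t=0.290000, y=-1.265467:
  k1 = f(0.290000, -1.265467) = -3.136717
  k2 = f(0.580000, -2.175115) = -4.183752
  y ← -1.265467 + (0.29/2)·(-3.136717 + (-4.183752)) = -2.326935
y(0.58) ≈ -2.3269

-2.3269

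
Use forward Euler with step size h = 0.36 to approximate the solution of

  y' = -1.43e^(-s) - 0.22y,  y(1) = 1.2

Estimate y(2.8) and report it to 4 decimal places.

Euler: y_{n+1} = y_n + h·f(s_n, y_n).
s=1.000000, y=1.200000: f=-0.790068 → y ← 1.200000 + 0.36·(-0.790068) = 0.915576
s=1.360000, y=0.915576: f=-0.568452 → y ← 0.915576 + 0.36·(-0.568452) = 0.710933
s=1.720000, y=0.710933: f=-0.412470 → y ← 0.710933 + 0.36·(-0.412470) = 0.562444
s=2.080000, y=0.562444: f=-0.302388 → y ← 0.562444 + 0.36·(-0.302388) = 0.453584
s=2.440000, y=0.453584: f=-0.224429 → y ← 0.453584 + 0.36·(-0.224429) = 0.372790
y(2.8) ≈ 0.3728

0.3728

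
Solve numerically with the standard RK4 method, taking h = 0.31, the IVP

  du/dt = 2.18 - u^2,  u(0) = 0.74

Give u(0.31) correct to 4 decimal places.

RK4: k1 = f(t_n, u_n); k2 = f(t_n + h/2, u_n + (h/2)·k1); k3 = f(t_n + h/2, u_n + (h/2)·k2); k4 = f(t_n + h, u_n + h·k3); u_{n+1} = u_n + (h/6)·(k1 + 2k2 + 2k3 + k4).
t=0.000000, u=0.740000:
  k1 = f(0.000000, 0.740000) = 1.632400
  k2 = f(0.155000, 0.993022) = 1.193907
  k3 = f(0.155000, 0.925056) = 1.324272
  k4 = f(0.310000, 1.150524) = 0.856294
  u ← 0.740000 + (0.31/6)·(k1 + 2k2 + 2k3 + k4) = 1.128794
u(0.31) ≈ 1.1288

1.1288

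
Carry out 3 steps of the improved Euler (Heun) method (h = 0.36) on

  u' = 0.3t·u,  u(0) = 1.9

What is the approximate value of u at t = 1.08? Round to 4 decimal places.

2.2617

Heun: k1 = f(t_n, u_n); k2 = f(t_n + h, u_n + h·k1); u_{n+1} = u_n + (h/2)·(k1 + k2).
t=0.000000, u=1.900000:
  k1 = f(0.000000, 1.900000) = 0.000000
  k2 = f(0.360000, 1.900000) = 0.205200
  u ← 1.900000 + (0.36/2)·(0.000000 + 0.205200) = 1.936936
t=0.360000, u=1.936936:
  k1 = f(0.360000, 1.936936) = 0.209189
  k2 = f(0.720000, 2.012244) = 0.434645
  u ← 1.936936 + (0.36/2)·(0.209189 + 0.434645) = 2.052826
t=0.720000, u=2.052826:
  k1 = f(0.720000, 2.052826) = 0.443410
  k2 = f(1.080000, 2.212454) = 0.716835
  u ← 2.052826 + (0.36/2)·(0.443410 + 0.716835) = 2.261670
u(1.08) ≈ 2.2617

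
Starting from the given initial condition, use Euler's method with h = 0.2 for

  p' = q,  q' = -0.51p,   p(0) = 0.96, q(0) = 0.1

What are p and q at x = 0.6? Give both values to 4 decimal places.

0.9608, -0.1979

Euler on (p,q): p_{n+1} = p_n + h·p', q_{n+1} = q_n + h·q'.
0.000000: (0.960000, 0.100000); f=(0.100000, -0.489600) → (0.980000, 0.002080)
0.200000: (0.980000, 0.002080); f=(0.002080, -0.499800) → (0.980416, -0.097880)
0.400000: (0.980416, -0.097880); f=(-0.097880, -0.500012) → (0.960840, -0.197882)
(p(0.6), q(0.6)) ≈ (0.9608, -0.1979)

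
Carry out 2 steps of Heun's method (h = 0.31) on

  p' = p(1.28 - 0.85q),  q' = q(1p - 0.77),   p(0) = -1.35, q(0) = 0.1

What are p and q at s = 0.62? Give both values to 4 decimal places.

-2.8681, 0.0263

Heun on (p,q): k1 = f(s_n, state_n); k2 = f(s_n + h, state_n + h·k1); state_{n+1} = state_n + (h/2)·(k1 + k2).
0.000000: (-1.350000, 0.100000)
  k1 = (-1.613250, -0.212000)
  predictor → (-1.850108, 0.034280)
  k2 = (-2.314229, -0.089817)
  → (-1.958759, 0.053218)
0.310000: (-1.958759, 0.053218)
  k1 = (-2.418606, -0.145220)
  predictor → (-2.708527, 0.008200)
  k2 = (-3.448036, -0.028524)
  → (-2.868089, 0.026288)
(p(0.62), q(0.62)) ≈ (-2.8681, 0.0263)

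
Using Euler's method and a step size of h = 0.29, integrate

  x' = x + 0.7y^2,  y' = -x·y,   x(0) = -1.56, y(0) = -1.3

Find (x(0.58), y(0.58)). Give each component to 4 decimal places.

Euler on (x,y): x_{n+1} = x_n + h·x', y_{n+1} = y_n + h·y'.
0.000000: (-1.560000, -1.300000); f=(-0.377000, -2.028000) → (-1.669330, -1.888120)
0.290000: (-1.669330, -1.888120); f=(0.826168, -3.151895) → (-1.429741, -2.802170)
(x(0.58), y(0.58)) ≈ (-1.4297, -2.8022)

-1.4297, -2.8022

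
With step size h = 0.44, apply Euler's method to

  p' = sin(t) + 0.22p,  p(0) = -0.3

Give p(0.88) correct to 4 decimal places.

-0.1735

Euler: p_{n+1} = p_n + h·f(t_n, p_n).
t=0.000000, p=-0.300000: f=-0.066000 → p ← -0.300000 + 0.44·(-0.066000) = -0.329040
t=0.440000, p=-0.329040: f=0.353551 → p ← -0.329040 + 0.44·0.353551 = -0.173478
p(0.88) ≈ -0.1735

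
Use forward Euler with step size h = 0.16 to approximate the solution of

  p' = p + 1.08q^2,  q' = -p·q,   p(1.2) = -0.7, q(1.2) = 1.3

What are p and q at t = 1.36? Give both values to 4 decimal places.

Euler on (p,q): p_{n+1} = p_n + h·p', q_{n+1} = q_n + h·q'.
1.200000: (-0.700000, 1.300000); f=(1.125200, 0.910000) → (-0.519968, 1.445600)
(p(1.36), q(1.36)) ≈ (-0.5200, 1.4456)

-0.5200, 1.4456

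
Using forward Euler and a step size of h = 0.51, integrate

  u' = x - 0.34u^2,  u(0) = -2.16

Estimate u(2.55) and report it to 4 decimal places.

Euler: u_{n+1} = u_n + h·f(x_n, u_n).
x=0.000000, u=-2.160000: f=-1.586304 → u ← -2.160000 + 0.51·(-1.586304) = -2.969015
x=0.510000, u=-2.969015: f=-2.487117 → u ← -2.969015 + 0.51·(-2.487117) = -4.237445
x=1.020000, u=-4.237445: f=-5.085019 → u ← -4.237445 + 0.51·(-5.085019) = -6.830804
x=1.530000, u=-6.830804: f=-14.334362 → u ← -6.830804 + 0.51·(-14.334362) = -14.141329
x=2.040000, u=-14.141329: f=-65.952245 → u ← -14.141329 + 0.51·(-65.952245) = -47.776974
u(2.55) ≈ -47.7770

-47.7770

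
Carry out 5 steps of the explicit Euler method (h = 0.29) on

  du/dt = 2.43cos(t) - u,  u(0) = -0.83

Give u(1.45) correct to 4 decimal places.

Euler: u_{n+1} = u_n + h·f(t_n, u_n).
t=0.000000, u=-0.830000: f=3.260000 → u ← -0.830000 + 0.29·3.260000 = 0.115400
t=0.290000, u=0.115400: f=2.213133 → u ← 0.115400 + 0.29·2.213133 = 0.757208
t=0.580000, u=0.757208: f=1.275396 → u ← 0.757208 + 0.29·1.275396 = 1.127073
t=0.870000, u=1.127073: f=0.439855 → u ← 1.127073 + 0.29·0.439855 = 1.254631
t=1.160000, u=1.254631: f=-0.284236 → u ← 1.254631 + 0.29·(-0.284236) = 1.172203
u(1.45) ≈ 1.1722

1.1722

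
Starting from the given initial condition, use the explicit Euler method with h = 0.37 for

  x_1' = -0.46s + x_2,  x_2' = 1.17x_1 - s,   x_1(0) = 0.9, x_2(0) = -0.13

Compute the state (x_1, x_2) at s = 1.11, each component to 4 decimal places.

0.9409, 0.6008

Euler on (x_1,x_2): x_1_{n+1} = x_1_n + h·x_1', x_2_{n+1} = x_2_n + h·x_2'.
0.000000: (0.900000, -0.130000); f=(-0.130000, 1.053000) → (0.851900, 0.259610)
0.370000: (0.851900, 0.259610); f=(0.089410, 0.626723) → (0.884982, 0.491498)
0.740000: (0.884982, 0.491498); f=(0.151098, 0.295429) → (0.940888, 0.600806)
(x_1(1.11), x_2(1.11)) ≈ (0.9409, 0.6008)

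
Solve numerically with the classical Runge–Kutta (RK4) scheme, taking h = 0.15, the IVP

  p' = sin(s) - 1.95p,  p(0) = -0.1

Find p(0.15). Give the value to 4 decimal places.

RK4: k1 = f(s_n, p_n); k2 = f(s_n + h/2, p_n + (h/2)·k1); k3 = f(s_n + h/2, p_n + (h/2)·k2); k4 = f(s_n + h, p_n + h·k3); p_{n+1} = p_n + (h/6)·(k1 + 2k2 + 2k3 + k4).
s=0.000000, p=-0.100000:
  k1 = f(0.000000, -0.100000) = 0.195000
  k2 = f(0.075000, -0.085375) = 0.241411
  k3 = f(0.075000, -0.081894) = 0.234623
  k4 = f(0.150000, -0.064806) = 0.275811
  p ← -0.100000 + (0.15/6)·(k1 + 2k2 + 2k3 + k4) = -0.064428
p(0.15) ≈ -0.0644

-0.0644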